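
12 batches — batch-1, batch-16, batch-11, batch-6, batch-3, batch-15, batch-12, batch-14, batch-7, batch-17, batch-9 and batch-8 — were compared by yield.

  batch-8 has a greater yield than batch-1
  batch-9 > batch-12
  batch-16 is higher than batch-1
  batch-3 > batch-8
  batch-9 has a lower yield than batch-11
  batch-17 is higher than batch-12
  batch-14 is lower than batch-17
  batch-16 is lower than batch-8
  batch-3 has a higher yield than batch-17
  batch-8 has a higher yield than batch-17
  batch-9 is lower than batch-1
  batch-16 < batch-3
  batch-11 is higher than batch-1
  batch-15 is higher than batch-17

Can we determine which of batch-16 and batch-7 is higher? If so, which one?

undetermined

Following every chain through batch-7: nothing is chained to batch-7.
batch-16 is not reached, and no chain runs the other way from batch-16 to batch-7.
So the given relations leave the order of batch-7 and batch-16 undetermined.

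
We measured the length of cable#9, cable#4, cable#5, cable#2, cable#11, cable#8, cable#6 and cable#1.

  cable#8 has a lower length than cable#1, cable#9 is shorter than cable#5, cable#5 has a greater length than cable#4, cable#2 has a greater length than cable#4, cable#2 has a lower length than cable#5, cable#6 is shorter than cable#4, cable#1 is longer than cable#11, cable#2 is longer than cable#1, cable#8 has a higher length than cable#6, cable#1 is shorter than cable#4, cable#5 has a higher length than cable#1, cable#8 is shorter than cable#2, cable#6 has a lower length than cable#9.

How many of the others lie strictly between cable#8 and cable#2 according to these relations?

The relations place cable#8 below cable#2. An element lies strictly between them when it is forced above cable#8 and also forced below cable#2.
Above cable#8: {cable#1, cable#4, cable#5}. Below cable#2: {cable#6, cable#11, cable#1, cable#4}.
Intersection: {cable#1, cable#4} — 2.

2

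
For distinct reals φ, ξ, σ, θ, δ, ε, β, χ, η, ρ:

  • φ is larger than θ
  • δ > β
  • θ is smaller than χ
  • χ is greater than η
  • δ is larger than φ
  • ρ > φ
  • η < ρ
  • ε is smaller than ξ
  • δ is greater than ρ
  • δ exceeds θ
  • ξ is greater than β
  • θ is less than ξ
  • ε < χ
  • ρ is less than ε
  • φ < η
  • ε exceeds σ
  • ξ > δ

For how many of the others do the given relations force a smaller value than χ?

Directly below χ: θ, η, ε.
One step further: σ, φ, ρ (6 so far).
Nothing else is reachable below χ; 6 in all.

6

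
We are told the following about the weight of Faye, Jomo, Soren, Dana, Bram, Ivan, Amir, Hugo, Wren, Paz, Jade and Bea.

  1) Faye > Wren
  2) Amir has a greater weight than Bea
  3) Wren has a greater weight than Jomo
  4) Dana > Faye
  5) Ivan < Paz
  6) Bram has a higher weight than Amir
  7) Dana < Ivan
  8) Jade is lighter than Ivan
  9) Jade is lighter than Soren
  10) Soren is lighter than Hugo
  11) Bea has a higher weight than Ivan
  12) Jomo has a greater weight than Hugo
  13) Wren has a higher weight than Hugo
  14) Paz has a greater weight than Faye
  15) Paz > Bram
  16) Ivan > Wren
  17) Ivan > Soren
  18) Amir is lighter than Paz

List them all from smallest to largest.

The consecutive links are each given: Jade < Soren; Soren < Hugo; Hugo < Jomo; Jomo < Wren; Wren < Faye; Faye < Dana; Dana < Ivan; Ivan < Bea; Bea < Amir; Amir < Bram; Bram < Paz.

Jade < Soren < Hugo < Jomo < Wren < Faye < Dana < Ivan < Bea < Amir < Bram < Paz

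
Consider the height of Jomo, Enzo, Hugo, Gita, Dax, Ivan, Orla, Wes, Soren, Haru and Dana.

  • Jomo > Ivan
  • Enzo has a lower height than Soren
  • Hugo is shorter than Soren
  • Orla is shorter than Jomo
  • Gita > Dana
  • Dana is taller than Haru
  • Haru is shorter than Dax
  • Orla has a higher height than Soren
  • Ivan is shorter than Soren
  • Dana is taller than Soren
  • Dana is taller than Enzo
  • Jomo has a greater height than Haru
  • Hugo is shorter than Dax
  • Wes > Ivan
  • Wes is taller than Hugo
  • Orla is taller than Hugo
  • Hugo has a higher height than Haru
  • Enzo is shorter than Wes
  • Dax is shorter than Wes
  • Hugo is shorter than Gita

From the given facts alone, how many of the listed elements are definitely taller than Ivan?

From Ivan the given relations immediately reach Wes, Soren, Jomo.
From those, Dana, Orla — 5 in total.
From those, Gita — 6 in total.
Nothing else is reachable above Ivan; 6 in all.

6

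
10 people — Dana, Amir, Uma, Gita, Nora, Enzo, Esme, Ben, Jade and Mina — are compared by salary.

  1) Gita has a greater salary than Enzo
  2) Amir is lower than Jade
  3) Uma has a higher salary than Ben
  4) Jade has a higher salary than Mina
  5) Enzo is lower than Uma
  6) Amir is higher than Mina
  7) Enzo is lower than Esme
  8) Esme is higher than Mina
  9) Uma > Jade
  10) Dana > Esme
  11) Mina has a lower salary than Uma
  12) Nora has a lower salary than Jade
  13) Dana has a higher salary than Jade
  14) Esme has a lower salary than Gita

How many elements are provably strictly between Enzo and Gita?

Chaining upward from Enzo reaches: Esme, Dana, Uma.
Chaining downward from Gita reaches: Mina, Esme.
Strictly between Enzo and Gita are those in both lists: Esme — 1 element.

1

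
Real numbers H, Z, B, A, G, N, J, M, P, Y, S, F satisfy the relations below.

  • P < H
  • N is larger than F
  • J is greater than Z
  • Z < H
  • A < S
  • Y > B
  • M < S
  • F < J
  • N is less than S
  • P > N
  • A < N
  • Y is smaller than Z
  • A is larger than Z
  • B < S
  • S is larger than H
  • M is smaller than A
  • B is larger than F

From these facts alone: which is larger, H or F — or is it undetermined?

F < B and B < Y give F < Y.
With Y < Z: F < B < Y < Z.
With Z < A: F < B < Y < Z < A.
With A < N: F < B < Y < Z < A < N.
With N < P: F < B < Y < Z < A < N < P.
With P < H: F < B < Y < Z < A < N < P < H.
So H is larger.

H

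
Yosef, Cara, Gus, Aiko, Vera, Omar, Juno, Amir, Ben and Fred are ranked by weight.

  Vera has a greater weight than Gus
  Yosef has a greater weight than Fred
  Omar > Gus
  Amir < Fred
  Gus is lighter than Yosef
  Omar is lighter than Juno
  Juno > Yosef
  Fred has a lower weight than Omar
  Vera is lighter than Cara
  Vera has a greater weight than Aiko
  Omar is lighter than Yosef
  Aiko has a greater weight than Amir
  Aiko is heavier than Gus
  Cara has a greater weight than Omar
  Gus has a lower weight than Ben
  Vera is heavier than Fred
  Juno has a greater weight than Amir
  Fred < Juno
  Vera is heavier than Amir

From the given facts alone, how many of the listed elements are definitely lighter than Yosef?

Directly below Yosef: Gus, Fred, Omar.
One step further: Amir (4 so far).
No other element is forced below Yosef by the given relations, so the count is 4.

4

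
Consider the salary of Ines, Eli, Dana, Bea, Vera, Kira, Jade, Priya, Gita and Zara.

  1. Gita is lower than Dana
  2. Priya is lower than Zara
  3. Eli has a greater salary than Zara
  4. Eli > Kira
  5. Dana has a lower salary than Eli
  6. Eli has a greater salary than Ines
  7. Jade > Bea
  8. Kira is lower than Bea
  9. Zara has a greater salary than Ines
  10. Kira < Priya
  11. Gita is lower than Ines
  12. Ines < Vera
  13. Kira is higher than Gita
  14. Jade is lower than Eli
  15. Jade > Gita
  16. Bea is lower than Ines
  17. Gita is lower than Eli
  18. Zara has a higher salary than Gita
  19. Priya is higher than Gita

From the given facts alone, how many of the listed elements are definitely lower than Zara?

5

The elements the relations force below Zara are Gita, Kira, Bea, Priya, Ines — no chain reaches any other.
That is 5.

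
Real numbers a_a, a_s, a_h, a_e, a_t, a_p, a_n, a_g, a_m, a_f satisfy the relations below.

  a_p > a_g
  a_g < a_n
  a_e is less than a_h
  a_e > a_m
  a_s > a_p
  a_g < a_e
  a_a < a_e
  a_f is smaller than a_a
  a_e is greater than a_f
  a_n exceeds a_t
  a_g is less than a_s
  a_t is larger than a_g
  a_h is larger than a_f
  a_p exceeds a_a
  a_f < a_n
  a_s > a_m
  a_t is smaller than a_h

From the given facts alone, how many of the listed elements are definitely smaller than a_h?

From a_h the given relations immediately reach a_f, a_t, a_e.
From those, a_g, a_a, a_m — 6 in total.
No other element is forced below a_h by the given relations, so the count is 6.

6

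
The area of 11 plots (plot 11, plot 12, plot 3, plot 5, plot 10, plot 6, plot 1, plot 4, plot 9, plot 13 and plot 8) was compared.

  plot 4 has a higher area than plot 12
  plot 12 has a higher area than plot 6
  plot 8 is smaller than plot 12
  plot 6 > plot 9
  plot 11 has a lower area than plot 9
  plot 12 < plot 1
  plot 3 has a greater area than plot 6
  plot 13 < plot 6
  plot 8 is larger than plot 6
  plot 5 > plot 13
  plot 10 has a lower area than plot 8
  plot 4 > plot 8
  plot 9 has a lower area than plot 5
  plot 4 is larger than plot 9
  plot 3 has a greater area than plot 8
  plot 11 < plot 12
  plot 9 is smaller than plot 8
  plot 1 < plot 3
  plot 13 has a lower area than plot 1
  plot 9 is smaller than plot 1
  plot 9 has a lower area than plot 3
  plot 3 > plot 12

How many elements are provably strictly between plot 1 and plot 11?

4

Chaining upward from plot 11 reaches: plot 9, plot 6, plot 8, plot 5, plot 12, plot 4, plot 3.
Chaining downward from plot 1 reaches: plot 9, plot 13, plot 10, plot 6, plot 8, plot 12.
Strictly between plot 11 and plot 1 are those in both lists: plot 9, plot 6, plot 8, plot 12 — 4 elements.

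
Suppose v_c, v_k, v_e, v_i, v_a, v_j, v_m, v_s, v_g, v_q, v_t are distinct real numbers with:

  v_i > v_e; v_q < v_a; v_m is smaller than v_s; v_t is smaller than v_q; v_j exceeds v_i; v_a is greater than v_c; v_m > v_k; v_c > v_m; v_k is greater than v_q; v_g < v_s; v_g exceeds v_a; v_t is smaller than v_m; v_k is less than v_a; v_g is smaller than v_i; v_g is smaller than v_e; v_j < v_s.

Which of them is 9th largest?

v_k

Chaining the given pairs: v_t < v_q < v_k < v_m < v_c < v_a < v_g < v_e < v_i < v_j < v_s.
The 9th largest is v_k.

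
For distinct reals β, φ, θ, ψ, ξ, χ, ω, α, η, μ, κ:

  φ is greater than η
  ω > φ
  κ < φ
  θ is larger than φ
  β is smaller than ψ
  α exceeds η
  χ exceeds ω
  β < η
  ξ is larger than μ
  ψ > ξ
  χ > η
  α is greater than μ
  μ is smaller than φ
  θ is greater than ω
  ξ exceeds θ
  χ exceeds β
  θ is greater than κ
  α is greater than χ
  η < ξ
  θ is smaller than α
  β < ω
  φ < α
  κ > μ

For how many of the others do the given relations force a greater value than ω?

5

Directly above ω: θ, χ.
One step further: ξ, α (4 so far).
One step further: ψ (5 so far).
Nothing else is reachable above ω; 5 in all.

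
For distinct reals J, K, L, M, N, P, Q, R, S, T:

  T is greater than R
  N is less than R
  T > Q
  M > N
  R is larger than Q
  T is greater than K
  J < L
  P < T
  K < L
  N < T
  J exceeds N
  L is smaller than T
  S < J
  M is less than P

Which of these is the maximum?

T

Q is not greatest since Q < T; N is not greatest since N < R; R is not greatest since R < T; S is not greatest since S < J; M is not greatest since M < P; J is not greatest since J < L; P is not greatest since P < T; K is not greatest since K < T; L is not greatest since L < T.
Only T has nothing above it, so T is the maximum.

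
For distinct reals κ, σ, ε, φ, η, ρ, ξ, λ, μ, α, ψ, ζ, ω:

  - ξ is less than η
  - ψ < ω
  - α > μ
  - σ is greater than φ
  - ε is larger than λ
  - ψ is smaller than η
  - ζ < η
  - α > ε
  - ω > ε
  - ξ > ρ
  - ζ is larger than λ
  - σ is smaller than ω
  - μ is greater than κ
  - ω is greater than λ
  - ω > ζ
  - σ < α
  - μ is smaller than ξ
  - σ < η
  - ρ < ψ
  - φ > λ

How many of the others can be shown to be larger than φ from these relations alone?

From φ the given relations immediately reach σ.
From those, α, η, ω — 4 in total.
No other element is forced above φ by the given relations, so the count is 4.

4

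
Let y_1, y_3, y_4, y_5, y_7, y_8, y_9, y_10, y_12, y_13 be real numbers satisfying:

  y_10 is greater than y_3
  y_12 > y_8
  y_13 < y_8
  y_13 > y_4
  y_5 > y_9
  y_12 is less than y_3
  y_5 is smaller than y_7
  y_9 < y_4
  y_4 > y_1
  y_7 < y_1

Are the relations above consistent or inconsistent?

Every relation is compatible with y_9 < y_5 < y_7 < y_1 < y_4 < y_13 < y_8 < y_12 < y_3 < y_10; the set is consistent.

consistent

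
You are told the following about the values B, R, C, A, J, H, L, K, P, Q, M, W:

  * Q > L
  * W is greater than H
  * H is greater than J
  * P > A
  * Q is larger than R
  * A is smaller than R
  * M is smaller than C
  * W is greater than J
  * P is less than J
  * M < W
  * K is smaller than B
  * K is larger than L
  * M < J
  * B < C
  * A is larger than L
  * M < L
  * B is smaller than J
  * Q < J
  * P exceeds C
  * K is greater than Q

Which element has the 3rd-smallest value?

Piecing the relations together gives one ordering: M < L < A < R < Q < K < B < C < P < J < H < W.
The 3rd smallest is A.

A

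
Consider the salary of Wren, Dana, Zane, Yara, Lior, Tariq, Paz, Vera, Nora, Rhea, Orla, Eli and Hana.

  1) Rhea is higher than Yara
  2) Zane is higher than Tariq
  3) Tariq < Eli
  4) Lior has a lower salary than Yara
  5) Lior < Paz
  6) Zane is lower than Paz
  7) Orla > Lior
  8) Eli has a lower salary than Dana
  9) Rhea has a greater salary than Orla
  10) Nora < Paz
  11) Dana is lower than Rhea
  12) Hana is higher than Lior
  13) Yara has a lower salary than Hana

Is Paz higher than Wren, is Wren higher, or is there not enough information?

undetermined

Following every chain through Wren: nothing is chained to Wren.
Paz is not reached, and no chain runs the other way from Paz to Wren.
So the given relations leave the order of Wren and Paz undetermined.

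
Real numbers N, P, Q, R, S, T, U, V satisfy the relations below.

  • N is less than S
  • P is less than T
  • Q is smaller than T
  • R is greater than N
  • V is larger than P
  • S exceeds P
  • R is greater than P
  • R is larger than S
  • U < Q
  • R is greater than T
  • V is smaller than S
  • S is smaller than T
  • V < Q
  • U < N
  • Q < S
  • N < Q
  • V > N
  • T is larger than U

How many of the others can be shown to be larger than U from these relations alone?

6

The elements the relations force above U are N, V, Q, S, T, R — no chain reaches any other.
That is 6.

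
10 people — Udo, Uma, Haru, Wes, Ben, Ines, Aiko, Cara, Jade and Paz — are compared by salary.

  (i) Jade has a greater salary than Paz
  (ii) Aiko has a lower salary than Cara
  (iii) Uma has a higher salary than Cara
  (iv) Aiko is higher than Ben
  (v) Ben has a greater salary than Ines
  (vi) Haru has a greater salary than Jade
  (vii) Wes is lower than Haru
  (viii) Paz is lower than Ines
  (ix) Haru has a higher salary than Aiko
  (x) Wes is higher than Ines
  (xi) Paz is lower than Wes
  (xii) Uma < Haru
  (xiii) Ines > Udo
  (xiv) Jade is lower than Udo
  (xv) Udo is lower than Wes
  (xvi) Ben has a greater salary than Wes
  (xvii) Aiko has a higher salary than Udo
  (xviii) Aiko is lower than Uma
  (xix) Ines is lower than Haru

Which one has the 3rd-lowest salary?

Piecing the relations together gives one ordering: Paz < Jade < Udo < Ines < Wes < Ben < Aiko < Cara < Uma < Haru.
The 3rd smallest is Udo.

Udo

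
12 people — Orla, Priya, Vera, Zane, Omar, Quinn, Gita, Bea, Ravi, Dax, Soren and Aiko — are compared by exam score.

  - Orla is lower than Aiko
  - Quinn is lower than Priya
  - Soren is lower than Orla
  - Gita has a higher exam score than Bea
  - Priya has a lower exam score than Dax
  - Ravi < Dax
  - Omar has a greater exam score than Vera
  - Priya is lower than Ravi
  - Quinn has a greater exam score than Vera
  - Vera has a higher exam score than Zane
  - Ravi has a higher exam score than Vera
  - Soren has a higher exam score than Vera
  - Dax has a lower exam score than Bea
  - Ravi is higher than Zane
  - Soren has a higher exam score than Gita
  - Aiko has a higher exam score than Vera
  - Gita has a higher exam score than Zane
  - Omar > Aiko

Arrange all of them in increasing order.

Nothing is placed below Zane, so it is least; from there Zane < Vera; Vera < Quinn; Quinn < Priya; Priya < Ravi; Ravi < Dax; Dax < Bea; Bea < Gita; Gita < Soren; Soren < Orla; Orla < Aiko; Aiko < Omar, each given directly.

Zane < Vera < Quinn < Priya < Ravi < Dax < Bea < Gita < Soren < Orla < Aiko < Omar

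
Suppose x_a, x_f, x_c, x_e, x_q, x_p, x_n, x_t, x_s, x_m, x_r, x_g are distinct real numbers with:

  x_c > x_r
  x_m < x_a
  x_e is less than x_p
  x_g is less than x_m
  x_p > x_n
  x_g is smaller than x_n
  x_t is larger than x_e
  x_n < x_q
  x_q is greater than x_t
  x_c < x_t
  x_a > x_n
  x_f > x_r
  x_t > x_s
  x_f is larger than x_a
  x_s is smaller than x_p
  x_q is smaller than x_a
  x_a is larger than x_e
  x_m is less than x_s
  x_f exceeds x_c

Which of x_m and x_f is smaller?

x_m < x_s and x_s < x_t give x_m < x_t.
Then x_t < x_q extends the chain to x_q.
With x_q < x_a: x_m < x_s < x_t < x_q < x_a.
Then x_a < x_f extends the chain to x_f.
So x_m < x_f; x_m is the smaller of the two.

x_m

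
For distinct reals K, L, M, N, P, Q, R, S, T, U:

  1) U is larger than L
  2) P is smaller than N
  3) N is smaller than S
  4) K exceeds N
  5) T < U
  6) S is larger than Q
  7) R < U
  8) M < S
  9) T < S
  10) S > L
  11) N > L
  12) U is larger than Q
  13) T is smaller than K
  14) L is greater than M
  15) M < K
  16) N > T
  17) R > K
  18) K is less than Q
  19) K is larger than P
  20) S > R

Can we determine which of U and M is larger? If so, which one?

Following the relations from M: M < L < N < K < Q < U.
So U is larger.

U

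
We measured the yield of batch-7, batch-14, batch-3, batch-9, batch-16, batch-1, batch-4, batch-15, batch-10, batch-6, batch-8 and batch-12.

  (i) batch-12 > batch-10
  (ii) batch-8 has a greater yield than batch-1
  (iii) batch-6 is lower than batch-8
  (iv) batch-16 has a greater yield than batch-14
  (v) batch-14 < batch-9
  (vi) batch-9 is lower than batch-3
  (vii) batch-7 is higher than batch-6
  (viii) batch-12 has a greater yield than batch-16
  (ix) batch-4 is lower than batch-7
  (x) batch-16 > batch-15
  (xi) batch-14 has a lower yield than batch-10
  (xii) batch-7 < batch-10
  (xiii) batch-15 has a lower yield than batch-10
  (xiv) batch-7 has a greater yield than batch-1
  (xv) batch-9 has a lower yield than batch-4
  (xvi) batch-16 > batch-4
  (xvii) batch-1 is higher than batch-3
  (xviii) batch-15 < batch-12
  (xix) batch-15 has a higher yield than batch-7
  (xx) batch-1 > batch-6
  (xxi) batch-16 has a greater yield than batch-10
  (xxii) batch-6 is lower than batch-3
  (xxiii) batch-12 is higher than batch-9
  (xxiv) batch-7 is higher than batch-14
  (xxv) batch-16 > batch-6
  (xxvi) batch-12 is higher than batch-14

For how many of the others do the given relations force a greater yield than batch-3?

From batch-3 the given relations immediately reach batch-1.
From those, batch-7, batch-8 — 3 in total.
From those, batch-15, batch-10 — 5 in total.
From those, batch-16, batch-12 — 7 in total.
No other element is forced above batch-3 by the given relations, so the count is 7.

7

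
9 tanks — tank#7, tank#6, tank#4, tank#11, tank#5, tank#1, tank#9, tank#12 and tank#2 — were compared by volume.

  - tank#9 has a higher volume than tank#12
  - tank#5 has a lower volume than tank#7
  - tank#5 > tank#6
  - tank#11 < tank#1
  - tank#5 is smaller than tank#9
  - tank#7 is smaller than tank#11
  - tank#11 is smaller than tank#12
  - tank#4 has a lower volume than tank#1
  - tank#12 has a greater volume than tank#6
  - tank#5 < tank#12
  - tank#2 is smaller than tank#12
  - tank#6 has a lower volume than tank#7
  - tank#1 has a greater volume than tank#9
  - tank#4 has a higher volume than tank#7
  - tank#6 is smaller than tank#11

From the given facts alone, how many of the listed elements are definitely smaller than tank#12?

Directly below tank#12: tank#6, tank#5, tank#2, tank#11.
One step further: tank#7 (5 so far).
Nothing else is reachable below tank#12; 5 in all.

5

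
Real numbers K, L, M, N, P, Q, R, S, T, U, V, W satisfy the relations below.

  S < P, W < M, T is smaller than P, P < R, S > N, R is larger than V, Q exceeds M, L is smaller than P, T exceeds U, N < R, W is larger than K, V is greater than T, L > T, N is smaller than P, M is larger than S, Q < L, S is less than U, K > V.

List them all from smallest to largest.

N < S < U < T < V < K < W < M < Q < L < P < R

The consecutive links are each given: N < S; S < U; U < T; T < V; V < K; K < W; W < M; M < Q; Q < L; L < P; P < R.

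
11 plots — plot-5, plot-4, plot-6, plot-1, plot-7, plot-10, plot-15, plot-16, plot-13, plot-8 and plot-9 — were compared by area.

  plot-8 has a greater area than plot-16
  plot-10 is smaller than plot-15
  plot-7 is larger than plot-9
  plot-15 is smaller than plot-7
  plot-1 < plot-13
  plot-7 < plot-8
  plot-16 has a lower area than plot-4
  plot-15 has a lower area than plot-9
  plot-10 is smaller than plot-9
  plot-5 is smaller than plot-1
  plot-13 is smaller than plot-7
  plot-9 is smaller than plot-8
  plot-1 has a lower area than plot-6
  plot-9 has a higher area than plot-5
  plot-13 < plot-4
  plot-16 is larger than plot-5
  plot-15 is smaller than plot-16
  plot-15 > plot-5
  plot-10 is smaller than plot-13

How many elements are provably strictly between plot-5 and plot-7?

4

Chaining upward from plot-5 reaches: plot-15, plot-16, plot-1, plot-9, plot-6, plot-13, plot-8, plot-4.
Chaining downward from plot-7 reaches: plot-10, plot-15, plot-1, plot-9, plot-13.
Strictly between plot-5 and plot-7 are those in both lists: plot-15, plot-1, plot-9, plot-13 — 4 elements.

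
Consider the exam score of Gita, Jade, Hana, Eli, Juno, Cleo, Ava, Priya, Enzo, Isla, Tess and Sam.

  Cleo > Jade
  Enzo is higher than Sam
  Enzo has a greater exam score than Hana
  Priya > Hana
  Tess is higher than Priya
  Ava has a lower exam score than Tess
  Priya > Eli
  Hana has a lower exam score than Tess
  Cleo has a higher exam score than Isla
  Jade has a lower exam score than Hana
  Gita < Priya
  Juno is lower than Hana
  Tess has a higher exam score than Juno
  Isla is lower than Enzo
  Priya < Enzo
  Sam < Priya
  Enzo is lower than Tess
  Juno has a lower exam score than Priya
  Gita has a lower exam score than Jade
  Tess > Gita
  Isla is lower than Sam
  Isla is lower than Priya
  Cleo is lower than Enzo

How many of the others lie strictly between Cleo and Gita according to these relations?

1

The relations place Gita below Cleo. An element lies strictly between them when it is forced above Gita and also forced below Cleo.
Above Gita: {Jade, Hana, Priya, Enzo, Tess}. Below Cleo: {Isla, Jade}.
Intersection: {Jade} — 1.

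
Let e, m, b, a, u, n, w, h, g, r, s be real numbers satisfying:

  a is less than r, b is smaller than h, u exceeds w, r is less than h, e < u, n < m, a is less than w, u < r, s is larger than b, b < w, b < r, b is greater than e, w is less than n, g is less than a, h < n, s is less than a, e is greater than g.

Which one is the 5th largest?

Piecing the relations together gives one ordering: g < e < b < s < a < w < u < r < h < n < m.
The 5th largest is u.

u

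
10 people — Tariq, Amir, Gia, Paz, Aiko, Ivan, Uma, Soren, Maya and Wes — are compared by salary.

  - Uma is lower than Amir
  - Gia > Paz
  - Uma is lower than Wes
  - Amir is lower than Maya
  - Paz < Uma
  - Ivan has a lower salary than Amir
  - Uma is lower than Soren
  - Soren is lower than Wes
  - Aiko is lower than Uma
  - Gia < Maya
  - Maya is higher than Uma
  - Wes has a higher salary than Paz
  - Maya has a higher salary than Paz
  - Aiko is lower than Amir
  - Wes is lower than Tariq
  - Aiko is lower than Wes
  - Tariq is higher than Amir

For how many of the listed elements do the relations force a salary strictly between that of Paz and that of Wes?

2

Chaining upward from Paz reaches: Gia, Uma, Soren, Amir, Tariq, Maya.
Chaining downward from Wes reaches: Aiko, Uma, Soren.
Strictly between Paz and Wes are those in both lists: Uma, Soren — 2 elements.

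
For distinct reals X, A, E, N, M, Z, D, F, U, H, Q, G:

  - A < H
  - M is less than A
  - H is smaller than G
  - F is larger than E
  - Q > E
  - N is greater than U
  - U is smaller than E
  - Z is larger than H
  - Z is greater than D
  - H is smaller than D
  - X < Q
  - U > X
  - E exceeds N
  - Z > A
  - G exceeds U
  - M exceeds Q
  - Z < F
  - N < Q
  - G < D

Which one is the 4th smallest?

Chaining the given pairs: X < U < N < E < Q < M < A < H < G < D < Z < F.
The 4th smallest is E.

E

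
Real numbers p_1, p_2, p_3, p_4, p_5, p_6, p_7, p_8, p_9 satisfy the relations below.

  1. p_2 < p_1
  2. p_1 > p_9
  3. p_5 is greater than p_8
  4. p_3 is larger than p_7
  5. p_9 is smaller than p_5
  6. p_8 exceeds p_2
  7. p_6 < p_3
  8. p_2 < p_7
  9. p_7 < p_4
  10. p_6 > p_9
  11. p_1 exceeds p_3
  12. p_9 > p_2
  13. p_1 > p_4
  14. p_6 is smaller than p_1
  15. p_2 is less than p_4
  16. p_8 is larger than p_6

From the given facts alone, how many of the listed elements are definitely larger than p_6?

The elements the relations force above p_6 are p_8, p_5, p_3, p_1 — no chain reaches any other.
That is 4.

4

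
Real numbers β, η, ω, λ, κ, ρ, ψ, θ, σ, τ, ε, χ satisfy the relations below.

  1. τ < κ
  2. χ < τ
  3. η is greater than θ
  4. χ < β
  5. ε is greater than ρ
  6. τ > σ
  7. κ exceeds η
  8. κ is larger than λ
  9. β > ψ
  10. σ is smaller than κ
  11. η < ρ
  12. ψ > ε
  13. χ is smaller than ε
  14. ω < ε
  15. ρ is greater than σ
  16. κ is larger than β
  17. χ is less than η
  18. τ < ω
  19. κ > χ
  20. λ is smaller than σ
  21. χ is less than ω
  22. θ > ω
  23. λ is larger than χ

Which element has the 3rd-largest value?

The consecutive relations fix a unique order: χ < λ < σ < τ < ω < θ < η < ρ < ε < ψ < β < κ.
The 3rd largest is ψ.

ψ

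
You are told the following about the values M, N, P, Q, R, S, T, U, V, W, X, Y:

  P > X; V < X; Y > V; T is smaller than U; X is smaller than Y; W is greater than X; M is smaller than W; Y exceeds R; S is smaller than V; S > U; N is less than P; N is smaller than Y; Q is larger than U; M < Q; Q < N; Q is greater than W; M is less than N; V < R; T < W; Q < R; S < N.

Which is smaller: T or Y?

The relevant relations are T < U; U < S; S < V; V < X; X < W; W < Q; Q < N; N < Y.
Together: T < U < S < V < X < W < Q < N < Y.
So T < Y; T is the smaller of the two.

T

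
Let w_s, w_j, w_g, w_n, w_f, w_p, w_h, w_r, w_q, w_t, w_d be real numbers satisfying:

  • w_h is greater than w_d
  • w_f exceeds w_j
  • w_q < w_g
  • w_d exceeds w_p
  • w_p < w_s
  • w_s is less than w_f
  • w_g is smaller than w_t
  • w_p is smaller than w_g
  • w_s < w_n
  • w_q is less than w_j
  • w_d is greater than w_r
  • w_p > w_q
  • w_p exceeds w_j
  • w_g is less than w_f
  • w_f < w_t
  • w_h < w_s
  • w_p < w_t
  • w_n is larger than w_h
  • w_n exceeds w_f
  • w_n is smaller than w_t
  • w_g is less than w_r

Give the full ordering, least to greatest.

w_q < w_j < w_p < w_g < w_r < w_d < w_h < w_s < w_f < w_n < w_t

Each adjacent pair is fixed by a given relation: w_q < w_j; w_j < w_p; w_p < w_g; w_g < w_r; w_r < w_d; w_d < w_h; w_h < w_s; w_s < w_f; w_f < w_n; w_n < w_t. Chaining them end to end gives the full order.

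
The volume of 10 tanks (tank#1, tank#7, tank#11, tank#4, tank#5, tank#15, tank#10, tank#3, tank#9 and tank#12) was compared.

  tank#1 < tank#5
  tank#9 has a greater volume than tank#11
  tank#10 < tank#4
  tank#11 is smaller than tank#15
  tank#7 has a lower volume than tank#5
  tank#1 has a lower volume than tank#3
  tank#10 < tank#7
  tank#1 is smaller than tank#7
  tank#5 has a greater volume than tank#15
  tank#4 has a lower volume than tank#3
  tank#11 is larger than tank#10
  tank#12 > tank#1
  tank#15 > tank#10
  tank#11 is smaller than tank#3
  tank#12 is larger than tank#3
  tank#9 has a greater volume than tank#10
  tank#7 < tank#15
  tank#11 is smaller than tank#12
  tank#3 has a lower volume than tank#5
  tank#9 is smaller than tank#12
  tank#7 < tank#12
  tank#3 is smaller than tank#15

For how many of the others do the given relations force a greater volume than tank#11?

Directly above tank#11: tank#3, tank#15, tank#9, tank#12.
One step further: tank#5 (5 so far).
Nothing else is reachable above tank#11; 5 in all.

5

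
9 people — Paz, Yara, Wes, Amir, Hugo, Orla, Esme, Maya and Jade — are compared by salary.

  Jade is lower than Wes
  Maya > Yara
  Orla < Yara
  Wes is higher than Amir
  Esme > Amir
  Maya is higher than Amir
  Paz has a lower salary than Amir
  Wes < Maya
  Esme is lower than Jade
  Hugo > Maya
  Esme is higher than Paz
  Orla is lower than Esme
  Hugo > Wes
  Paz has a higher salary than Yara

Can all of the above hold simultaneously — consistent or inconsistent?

The single ordering Orla < Yara < Paz < Amir < Esme < Jade < Wes < Maya < Hugo satisfies every listed relation, so no contradiction arises.

consistent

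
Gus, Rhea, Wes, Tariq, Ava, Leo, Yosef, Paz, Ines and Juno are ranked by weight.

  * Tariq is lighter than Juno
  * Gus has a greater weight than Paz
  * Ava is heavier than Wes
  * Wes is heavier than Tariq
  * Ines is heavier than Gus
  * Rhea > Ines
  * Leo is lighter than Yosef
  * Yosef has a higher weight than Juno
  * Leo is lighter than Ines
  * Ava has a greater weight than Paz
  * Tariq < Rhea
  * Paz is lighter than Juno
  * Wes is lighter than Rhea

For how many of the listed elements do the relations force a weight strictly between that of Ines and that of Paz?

1

The relations place Paz below Ines. An element lies strictly between them when it is forced above Paz and also forced below Ines.
Above Paz: {Juno, Yosef, Ava, Gus, Rhea}. Below Ines: {Leo, Gus}.
Intersection: {Gus} — 1.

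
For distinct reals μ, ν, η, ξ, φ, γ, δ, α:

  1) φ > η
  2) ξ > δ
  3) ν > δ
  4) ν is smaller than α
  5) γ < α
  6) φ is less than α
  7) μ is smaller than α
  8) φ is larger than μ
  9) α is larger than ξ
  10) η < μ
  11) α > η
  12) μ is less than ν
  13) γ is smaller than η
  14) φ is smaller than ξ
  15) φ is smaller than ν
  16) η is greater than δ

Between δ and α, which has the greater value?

α

δ < η and η < μ give δ < μ.
With μ < φ: δ < η < μ < φ.
Then φ < ξ extends the chain to ξ.
Then ξ < α extends the chain to α.
So δ < α; α is the larger of the two.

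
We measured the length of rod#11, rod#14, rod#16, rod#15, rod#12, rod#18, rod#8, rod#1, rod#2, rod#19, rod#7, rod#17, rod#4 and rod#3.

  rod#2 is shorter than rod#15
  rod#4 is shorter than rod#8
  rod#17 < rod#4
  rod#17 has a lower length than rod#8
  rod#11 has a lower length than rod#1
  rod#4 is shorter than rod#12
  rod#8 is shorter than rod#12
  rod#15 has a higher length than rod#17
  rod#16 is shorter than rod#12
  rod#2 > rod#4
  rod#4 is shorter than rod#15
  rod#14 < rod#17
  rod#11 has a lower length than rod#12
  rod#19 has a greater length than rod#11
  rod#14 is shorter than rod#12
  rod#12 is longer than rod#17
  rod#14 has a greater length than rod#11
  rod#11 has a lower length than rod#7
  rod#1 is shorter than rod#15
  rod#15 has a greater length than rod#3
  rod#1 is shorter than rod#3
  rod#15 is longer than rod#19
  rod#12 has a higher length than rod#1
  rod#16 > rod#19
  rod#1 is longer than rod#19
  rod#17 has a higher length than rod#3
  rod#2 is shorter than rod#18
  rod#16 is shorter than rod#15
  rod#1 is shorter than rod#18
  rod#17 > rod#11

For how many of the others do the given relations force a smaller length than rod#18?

8

Directly below rod#18: rod#1, rod#2.
One step further: rod#11, rod#19, rod#4 (5 so far).
One step further: rod#17 (6 so far).
One step further: rod#14, rod#3 (8 so far).
No other element is forced below rod#18 by the given relations, so the count is 8.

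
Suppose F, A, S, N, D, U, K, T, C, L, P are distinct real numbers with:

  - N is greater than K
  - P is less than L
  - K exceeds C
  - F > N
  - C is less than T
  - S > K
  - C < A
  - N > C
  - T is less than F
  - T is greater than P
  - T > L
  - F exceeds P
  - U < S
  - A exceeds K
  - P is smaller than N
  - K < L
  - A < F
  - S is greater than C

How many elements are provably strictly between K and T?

1

The relations place K below T. An element lies strictly between them when it is forced above K and also forced below T.
Above K: {A, S, L, N, F}. Below T: {P, C, L}.
Intersection: {L} — 1.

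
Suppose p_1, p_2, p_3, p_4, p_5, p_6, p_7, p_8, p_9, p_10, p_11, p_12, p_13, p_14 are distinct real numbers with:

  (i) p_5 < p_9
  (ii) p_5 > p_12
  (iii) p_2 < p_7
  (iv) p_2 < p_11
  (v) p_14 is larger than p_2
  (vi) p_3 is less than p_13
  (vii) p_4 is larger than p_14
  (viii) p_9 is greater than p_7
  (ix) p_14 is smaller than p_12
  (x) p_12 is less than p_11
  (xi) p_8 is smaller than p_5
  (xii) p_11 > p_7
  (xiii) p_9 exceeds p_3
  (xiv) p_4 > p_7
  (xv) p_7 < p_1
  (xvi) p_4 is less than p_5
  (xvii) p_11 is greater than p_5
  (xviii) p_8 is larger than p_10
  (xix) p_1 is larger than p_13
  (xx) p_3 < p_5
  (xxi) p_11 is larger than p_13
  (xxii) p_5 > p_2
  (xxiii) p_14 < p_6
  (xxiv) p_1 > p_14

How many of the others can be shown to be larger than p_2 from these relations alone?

9

From p_2 the given relations immediately reach p_14, p_7, p_5, p_11.
From those, p_4, p_12, p_1, p_6, p_9 — 9 in total.
Nothing else is reachable above p_2; 9 in all.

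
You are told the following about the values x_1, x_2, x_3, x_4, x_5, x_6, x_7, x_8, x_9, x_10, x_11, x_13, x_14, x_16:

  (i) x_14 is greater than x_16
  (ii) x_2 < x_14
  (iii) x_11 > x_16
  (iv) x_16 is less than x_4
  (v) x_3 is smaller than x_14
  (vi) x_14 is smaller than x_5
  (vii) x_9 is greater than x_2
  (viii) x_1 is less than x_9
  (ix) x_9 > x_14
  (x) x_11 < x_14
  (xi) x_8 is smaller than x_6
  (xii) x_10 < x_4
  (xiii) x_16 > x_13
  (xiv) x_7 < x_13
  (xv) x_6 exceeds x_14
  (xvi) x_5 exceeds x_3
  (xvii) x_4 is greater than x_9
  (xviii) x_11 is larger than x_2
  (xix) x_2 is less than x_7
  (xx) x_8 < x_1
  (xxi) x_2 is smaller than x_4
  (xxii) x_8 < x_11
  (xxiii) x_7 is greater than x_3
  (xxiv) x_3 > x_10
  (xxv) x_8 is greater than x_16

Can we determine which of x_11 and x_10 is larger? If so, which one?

x_11

x_10 < x_3 and x_3 < x_7 give x_10 < x_7.
With x_7 < x_13: x_10 < x_3 < x_7 < x_13.
With x_13 < x_16: x_10 < x_3 < x_7 < x_13 < x_16.
With x_16 < x_8: x_10 < x_3 < x_7 < x_13 < x_16 < x_8.
With x_8 < x_11: x_10 < x_3 < x_7 < x_13 < x_16 < x_8 < x_11.
So x_11 is larger.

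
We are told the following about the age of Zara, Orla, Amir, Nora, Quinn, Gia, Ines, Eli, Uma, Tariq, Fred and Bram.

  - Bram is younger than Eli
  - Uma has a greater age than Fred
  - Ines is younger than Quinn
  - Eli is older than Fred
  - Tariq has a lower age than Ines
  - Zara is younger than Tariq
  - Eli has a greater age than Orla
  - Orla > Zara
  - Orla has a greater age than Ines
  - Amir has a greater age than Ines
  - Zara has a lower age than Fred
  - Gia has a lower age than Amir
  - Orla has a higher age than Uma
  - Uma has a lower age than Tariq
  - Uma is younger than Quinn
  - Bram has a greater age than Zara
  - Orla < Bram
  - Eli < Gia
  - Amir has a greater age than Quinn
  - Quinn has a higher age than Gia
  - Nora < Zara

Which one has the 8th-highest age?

The consecutive relations fix a unique order: Nora < Zara < Fred < Uma < Tariq < Ines < Orla < Bram < Eli < Gia < Quinn < Amir.
Counting 8 from the largest end gives Tariq.

Tariq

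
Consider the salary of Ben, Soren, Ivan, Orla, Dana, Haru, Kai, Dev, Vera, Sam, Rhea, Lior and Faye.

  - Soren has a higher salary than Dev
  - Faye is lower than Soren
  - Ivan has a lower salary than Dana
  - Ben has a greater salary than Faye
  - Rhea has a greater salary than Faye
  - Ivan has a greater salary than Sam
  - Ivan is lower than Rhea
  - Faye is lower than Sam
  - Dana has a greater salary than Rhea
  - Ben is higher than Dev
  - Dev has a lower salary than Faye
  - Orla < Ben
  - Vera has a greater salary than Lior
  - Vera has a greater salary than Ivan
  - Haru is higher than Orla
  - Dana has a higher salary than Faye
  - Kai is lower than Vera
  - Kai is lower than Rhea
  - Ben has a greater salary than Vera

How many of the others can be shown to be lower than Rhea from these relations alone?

5

The elements the relations force below Rhea are Dev, Faye, Sam, Kai, Ivan — no chain reaches any other.
That is 5.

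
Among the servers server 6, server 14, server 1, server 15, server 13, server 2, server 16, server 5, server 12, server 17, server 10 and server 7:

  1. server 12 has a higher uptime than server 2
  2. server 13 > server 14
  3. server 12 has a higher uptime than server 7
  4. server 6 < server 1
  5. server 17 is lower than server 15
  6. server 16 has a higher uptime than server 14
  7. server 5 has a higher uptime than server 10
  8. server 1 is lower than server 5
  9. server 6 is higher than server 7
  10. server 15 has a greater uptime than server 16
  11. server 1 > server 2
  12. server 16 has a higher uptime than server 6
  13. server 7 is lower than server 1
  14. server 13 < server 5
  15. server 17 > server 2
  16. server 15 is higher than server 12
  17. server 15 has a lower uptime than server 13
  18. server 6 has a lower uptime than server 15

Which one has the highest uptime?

server 14 is not greatest since server 14 < server 16; server 7 is not greatest since server 7 < server 12; server 2 is not greatest since server 2 < server 17; server 10 is not greatest since server 10 < server 5; server 6 is not greatest since server 6 < server 15; server 12 is not greatest since server 12 < server 15; server 1 is not greatest since server 1 < server 5; server 16 is not greatest since server 16 < server 15; server 17 is not greatest since server 17 < server 15; server 15 is not greatest since server 15 < server 13; server 13 is not greatest since server 13 < server 5.
Only server 5 has nothing above it, so server 5 is the highest uptime.

server 5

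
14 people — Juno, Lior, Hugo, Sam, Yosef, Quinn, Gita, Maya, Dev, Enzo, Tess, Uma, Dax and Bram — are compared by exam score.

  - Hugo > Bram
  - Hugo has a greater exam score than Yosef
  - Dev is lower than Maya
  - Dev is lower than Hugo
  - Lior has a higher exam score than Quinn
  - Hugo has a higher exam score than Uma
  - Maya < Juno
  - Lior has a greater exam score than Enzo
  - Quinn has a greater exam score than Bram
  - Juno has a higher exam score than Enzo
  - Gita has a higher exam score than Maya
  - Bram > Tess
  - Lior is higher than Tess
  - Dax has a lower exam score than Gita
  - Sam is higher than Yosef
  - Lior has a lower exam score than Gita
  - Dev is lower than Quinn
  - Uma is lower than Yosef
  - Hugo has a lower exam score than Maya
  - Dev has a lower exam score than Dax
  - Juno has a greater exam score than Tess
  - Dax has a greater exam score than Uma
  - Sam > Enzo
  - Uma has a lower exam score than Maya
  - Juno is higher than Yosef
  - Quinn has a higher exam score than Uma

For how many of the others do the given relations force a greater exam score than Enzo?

From Enzo the given relations immediately reach Juno, Lior, Sam.
From those, Gita — 4 in total.
No other element is forced above Enzo by the given relations, so the count is 4.

4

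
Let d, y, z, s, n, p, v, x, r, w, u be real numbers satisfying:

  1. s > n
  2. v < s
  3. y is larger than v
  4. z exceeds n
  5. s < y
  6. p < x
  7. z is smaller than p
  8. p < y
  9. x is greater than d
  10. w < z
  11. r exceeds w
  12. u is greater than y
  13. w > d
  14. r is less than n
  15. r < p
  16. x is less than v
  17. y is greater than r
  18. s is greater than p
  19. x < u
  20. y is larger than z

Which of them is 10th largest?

The consecutive relations fix a unique order: d < w < r < n < z < p < x < v < s < y < u.
The 10th largest is w.

w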